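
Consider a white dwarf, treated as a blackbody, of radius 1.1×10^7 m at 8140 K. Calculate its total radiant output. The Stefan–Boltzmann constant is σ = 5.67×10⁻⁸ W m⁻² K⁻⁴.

A = 4πr² = 4π × (1.1×10^7)² = 1.52×10^15 m².
P = σAT⁴ = 5.67×10⁻⁸ × 1.52×10^15 × (8140)⁴ = 5.67×10⁻⁸ × 1.52×10^15 × 4.39×10^15.
P = 3.79×10^23 W.

P ≈ 3.79×10^23 W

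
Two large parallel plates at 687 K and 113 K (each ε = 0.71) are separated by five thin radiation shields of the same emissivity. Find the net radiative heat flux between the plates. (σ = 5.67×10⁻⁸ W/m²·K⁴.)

Each of the 6 gaps contributes resistance (2/ε − 1) = 2/0.71 − 1 = 1.817; total = 10.90.
q = σ(T₁⁴ − T₂⁴) / 10.90 = 5.67×10⁻⁸ × 2.23×10^11 / 10.90 = 1160 W/m².

q ≈ 1160 W/m²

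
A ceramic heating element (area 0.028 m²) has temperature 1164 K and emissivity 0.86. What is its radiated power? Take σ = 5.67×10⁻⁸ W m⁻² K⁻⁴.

P = εσAT⁴ = 0.86 × 5.67×10⁻⁸ × 0.0280 × (1164)⁴ = 0.86 × 5.67×10⁻⁸ × 0.0280 × 1.84×10^12.
P = 2510 W.

P ≈ 2510 W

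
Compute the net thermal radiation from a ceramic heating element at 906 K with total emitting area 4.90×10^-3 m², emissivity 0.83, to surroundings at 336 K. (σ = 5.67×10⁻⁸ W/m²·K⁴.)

Q ≈ 152 W

Q = εσA(T⁴ − T_s⁴). T⁴ − T_s⁴ = (906)⁴ − (336)⁴ = 6.74×10^11 − 1.27×10^10 = 6.61×10^11 K⁴.
Q = 0.83 × 5.67×10⁻⁸ × 4.90×10^-3 × 6.61×10^11 = 152 W.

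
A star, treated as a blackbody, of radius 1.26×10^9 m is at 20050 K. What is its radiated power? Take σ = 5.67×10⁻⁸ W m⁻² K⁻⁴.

P ≈ 1.83×10^29 W

A = 4πr² = 4π × (1.26×10^9)² = 2.00×10^19 m².
P = σAT⁴ = 5.67×10⁻⁸ × 2.00×10^19 × (20050)⁴ = 5.67×10⁻⁸ × 2.00×10^19 × 1.62×10^17.
P = 1.83×10^29 W.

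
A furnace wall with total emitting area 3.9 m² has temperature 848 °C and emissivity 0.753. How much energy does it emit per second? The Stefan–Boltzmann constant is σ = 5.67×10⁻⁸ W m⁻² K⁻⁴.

P ≈ 2.63×10^5 W

848 °C = 1121 K.
Stefan–Boltzmann: P = εσAT⁴ = 0.753 × 5.67×10⁻⁸ × 3.90 × (1121)⁴ = 0.753 × 5.67×10⁻⁸ × 3.90 × 1.58×10^12.
P = 2.63×10^5 W.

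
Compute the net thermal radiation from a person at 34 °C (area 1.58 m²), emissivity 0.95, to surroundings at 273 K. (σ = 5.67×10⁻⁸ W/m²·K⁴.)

Convert: 34 °C = 307 K.
Q = εσA(T⁴ − T_s⁴). T⁴ − T_s⁴ = (307)⁴ − (273)⁴ = 8.88×10^9 − 5.55×10^9 = 3.33×10^9 K⁴.
Q = 0.95 × 5.67×10⁻⁸ × 1.58 × 3.33×10^9 = 283 W.

Q ≈ 283 W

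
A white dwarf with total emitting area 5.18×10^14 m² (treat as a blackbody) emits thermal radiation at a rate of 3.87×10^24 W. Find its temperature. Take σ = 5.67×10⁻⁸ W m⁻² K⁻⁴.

T ≈ 19100 K

From P = σAT⁴, T = (P / σA)^(1/4) = (3.87×10^24 / (5.67×10⁻⁸ × 5.18×10^14))^(1/4).
T = (1.32×10^17)^(1/4) = 19100 K.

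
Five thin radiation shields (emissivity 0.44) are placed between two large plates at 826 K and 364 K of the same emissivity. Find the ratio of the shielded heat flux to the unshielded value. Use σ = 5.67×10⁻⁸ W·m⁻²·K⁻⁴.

ratio ≈ 0.167

With N identical shields there are N+1 = 6 gaps in series, each with the same radiative resistance, so the flux falls to 1/(N+1) of its unshielded value.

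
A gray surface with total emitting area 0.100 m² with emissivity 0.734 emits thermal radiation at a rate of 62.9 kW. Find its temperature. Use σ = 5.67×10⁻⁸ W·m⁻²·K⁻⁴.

T ≈ 1970 K

From P = εσAT⁴, T = (P / εσA)^(1/4) = (62900 / (0.734 × 5.67×10⁻⁸ × 0.100))^(1/4).
T = (1.51×10^13)^(1/4) = 1970 K.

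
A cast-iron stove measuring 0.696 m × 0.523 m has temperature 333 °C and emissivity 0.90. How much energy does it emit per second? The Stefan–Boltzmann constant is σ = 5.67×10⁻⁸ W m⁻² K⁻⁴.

A = 0.696 × 0.523 = 0.364 m².
333 °C = 606 K.
Stefan–Boltzmann: P = εσAT⁴ = 0.90 × 5.67×10⁻⁸ × 0.364 × (606)⁴ = 0.90 × 5.67×10⁻⁸ × 0.364 × 1.35×10^11.
P = 2510 W.

P ≈ 2510 W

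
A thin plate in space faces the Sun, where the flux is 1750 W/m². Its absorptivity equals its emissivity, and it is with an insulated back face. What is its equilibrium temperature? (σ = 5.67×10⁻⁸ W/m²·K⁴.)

Absorbed flux αS = emitted flux εσT⁴ (one radiating face); with α = ε, T = (S/σ)^(1/4).
T = (1750 / 5.67×10⁻⁸)^(1/4) = (3.09×10^10)^(1/4).
T = 419 K.

T ≈ 419 K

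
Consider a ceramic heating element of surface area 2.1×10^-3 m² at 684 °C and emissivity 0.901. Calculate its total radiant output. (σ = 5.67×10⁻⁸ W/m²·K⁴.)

P ≈ 90.0 W

684 °C = 957 K.
P = εσAT⁴ = 0.901 × 5.67×10⁻⁸ × 2.10×10^-3 × (957)⁴ = 0.901 × 5.67×10⁻⁸ × 2.10×10^-3 × 8.39×10^11.
P = 90.0 W.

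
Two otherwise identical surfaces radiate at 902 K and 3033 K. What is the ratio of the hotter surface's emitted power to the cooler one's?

P ∝ T⁴, so the ratio is (3033/902)⁴ = (3.363)⁴ = 128.

ratio ≈ 128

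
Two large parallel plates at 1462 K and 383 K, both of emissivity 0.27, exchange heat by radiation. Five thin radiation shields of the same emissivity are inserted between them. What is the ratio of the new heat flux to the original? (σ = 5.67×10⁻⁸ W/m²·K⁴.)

With N identical shields there are N+1 = 6 gaps in series, each with the same radiative resistance, so the flux falls to 1/(N+1) of its unshielded value.

ratio ≈ 0.167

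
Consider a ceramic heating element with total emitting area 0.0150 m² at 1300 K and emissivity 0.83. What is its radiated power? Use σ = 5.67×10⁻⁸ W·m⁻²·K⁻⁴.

P ≈ 2020 W

Stefan–Boltzmann: P = εσAT⁴ = 0.83 × 5.67×10⁻⁸ × 0.0150 × (1300)⁴ = 0.83 × 5.67×10⁻⁸ × 0.0150 × 2.86×10^12.
P = 2020 W.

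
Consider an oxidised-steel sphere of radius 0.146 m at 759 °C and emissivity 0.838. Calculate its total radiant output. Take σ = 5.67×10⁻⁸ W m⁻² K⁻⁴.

A = 4πr² = 4π × (0.146)² = 0.268 m².
759 °C = 1032 K.
P = εσAT⁴ = 0.838 × 5.67×10⁻⁸ × 0.268 × (1032)⁴ = 0.838 × 5.67×10⁻⁸ × 0.268 × 1.13×10^12.
P = 14400 W.

P ≈ 14400 W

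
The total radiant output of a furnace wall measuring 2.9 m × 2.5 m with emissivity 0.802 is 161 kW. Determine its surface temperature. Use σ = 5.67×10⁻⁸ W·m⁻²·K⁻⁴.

A = 2.9 × 2.5 = 7.25 m².
From P = εσAT⁴, T = (P / εσA)^(1/4) = (1.61×10^5 / (0.802 × 5.67×10⁻⁸ × 7.25))^(1/4).
T = (4.88×10^11)^(1/4) = 836 K.

T ≈ 836 K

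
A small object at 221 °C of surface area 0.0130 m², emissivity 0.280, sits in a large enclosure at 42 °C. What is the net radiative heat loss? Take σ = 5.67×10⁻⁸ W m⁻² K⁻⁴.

Q ≈ 10.3 W

Convert: 221 °C = 494 K; 42 °C = 315 K.
Q = εσA(T⁴ − T_s⁴). T⁴ − T_s⁴ = (494)⁴ − (315)⁴ = 5.96×10^10 − 9.85×10^9 = 4.97×10^10 K⁴.
Q = 0.280 × 5.67×10⁻⁸ × 0.0130 × 4.97×10^10 = 10.3 W.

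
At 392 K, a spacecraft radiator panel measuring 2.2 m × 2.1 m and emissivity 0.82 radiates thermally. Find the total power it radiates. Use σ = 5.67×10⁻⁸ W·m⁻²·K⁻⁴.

A = 2.2 × 2.1 = 4.62 m².
Stefan–Boltzmann: P = εσAT⁴ = 0.82 × 5.67×10⁻⁸ × 4.62 × (392)⁴ = 0.82 × 5.67×10⁻⁸ × 4.62 × 2.36×10^10.
P = 5070 W.

P ≈ 5070 W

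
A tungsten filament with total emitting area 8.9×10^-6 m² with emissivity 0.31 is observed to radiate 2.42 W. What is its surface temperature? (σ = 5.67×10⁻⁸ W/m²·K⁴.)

From P = εσAT⁴, T = (P / εσA)^(1/4) = (2.42 / (0.31 × 5.67×10⁻⁸ × 8.90×10^-6))^(1/4).
T = (1.55×10^13)^(1/4) = 1980 K.

T ≈ 1980 K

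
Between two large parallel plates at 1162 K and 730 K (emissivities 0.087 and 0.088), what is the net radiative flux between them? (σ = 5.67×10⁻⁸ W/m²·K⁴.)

For two large parallel gray plates, q = σ(T₁⁴ − T₂⁴) / (1/ε₁ + 1/ε₂ − 1).
1/ε₁ + 1/ε₂ − 1 = 1/0.087 + 1/0.088 − 1 = 21.86.
T₁⁴ − T₂⁴ = 1.82×10^12 − 2.84×10^11 = 1.54×10^12 K⁴.
q = 5.67×10⁻⁸ × 1.54×10^12 / 21.86 = 3990 W/m².

q ≈ 3990 W/m²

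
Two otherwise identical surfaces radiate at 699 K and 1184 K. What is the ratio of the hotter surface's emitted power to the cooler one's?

ratio ≈ 8.23

P ∝ T⁴, so the ratio is (1184/699)⁴ = (1.694)⁴ = 8.23.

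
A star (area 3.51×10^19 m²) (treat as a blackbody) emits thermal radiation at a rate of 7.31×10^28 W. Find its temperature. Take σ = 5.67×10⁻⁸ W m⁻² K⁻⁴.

From P = σAT⁴, T = (P / σA)^(1/4) = (7.31×10^28 / (5.67×10⁻⁸ × 3.51×10^19))^(1/4).
T = (3.67×10^16)^(1/4) = 13800 K.

T ≈ 13800 K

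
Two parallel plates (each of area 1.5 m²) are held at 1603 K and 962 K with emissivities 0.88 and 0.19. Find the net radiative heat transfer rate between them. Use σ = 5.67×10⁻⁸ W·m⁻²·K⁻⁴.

For two large parallel gray plates, q = σ(T₁⁴ − T₂⁴) / (1/ε₁ + 1/ε₂ − 1).
1/ε₁ + 1/ε₂ − 1 = 1/0.88 + 1/0.19 − 1 = 5.400.
T₁⁴ − T₂⁴ = 6.60×10^12 − 8.56×10^11 = 5.75×10^12 K⁴.
q = 5.67×10⁻⁸ × 5.75×10^12 / 5.400 = 60300 W/m².
Q = q·A = 60300 × 1.5 = 90500 W.

Q ≈ 90500 W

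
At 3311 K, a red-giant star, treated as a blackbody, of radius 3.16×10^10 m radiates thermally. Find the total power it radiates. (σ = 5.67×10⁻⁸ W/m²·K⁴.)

P ≈ 8.55×10^28 W

A = 4πr² = 4π × (3.16×10^10)² = 1.25×10^22 m².
P = σAT⁴ = 5.67×10⁻⁸ × 1.25×10^22 × (3311)⁴ = 5.67×10⁻⁸ × 1.25×10^22 × 1.20×10^14.
P = 8.55×10^28 W.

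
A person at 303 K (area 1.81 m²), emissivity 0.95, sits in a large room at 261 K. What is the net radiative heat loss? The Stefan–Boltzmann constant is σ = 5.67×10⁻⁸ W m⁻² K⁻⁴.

Q ≈ 369 W

Q = εσA(T⁴ − T_s⁴). T⁴ − T_s⁴ = (303)⁴ − (261)⁴ = 8.43×10^9 − 4.64×10^9 = 3.79×10^9 K⁴.
Q = 0.95 × 5.67×10⁻⁸ × 1.81 × 3.79×10^9 = 369 W.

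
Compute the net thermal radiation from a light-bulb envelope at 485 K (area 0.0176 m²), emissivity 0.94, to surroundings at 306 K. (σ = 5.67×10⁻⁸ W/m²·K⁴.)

Q = εσA(T⁴ − T_s⁴). T⁴ − T_s⁴ = (485)⁴ − (306)⁴ = 5.53×10^10 − 8.77×10^9 = 4.66×10^10 K⁴.
Q = 0.94 × 5.67×10⁻⁸ × 0.0176 × 4.66×10^10 = 43.7 W.

Q ≈ 43.7 W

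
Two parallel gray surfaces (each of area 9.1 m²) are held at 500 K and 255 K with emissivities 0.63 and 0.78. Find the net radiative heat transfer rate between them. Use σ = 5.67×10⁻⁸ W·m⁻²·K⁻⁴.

For two large parallel gray plates, q = σ(T₁⁴ − T₂⁴) / (1/ε₁ + 1/ε₂ − 1).
1/ε₁ + 1/ε₂ − 1 = 1/0.63 + 1/0.78 − 1 = 1.869.
T₁⁴ − T₂⁴ = 6.25×10^10 − 4.23×10^9 = 5.83×10^10 K⁴.
q = 5.67×10⁻⁸ × 5.83×10^10 / 1.869 = 1770 W/m².
Q = q·A = 1770 × 9.1 = 16100 W.

Q ≈ 16100 W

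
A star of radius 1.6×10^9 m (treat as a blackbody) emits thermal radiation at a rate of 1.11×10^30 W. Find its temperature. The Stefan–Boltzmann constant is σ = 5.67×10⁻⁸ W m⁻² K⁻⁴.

A = 4πr² = 4π × (1.6×10^9)² = 3.22×10^19 m².
From P = σAT⁴, T = (P / σA)^(1/4) = (1.11×10^30 / (5.67×10⁻⁸ × 3.22×10^19))^(1/4).
T = (6.09×10^17)^(1/4) = 27900 K.

T ≈ 27900 K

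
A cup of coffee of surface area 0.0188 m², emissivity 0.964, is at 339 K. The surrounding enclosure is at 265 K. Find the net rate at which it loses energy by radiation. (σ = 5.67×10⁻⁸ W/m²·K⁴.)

Q ≈ 8.50 W

Q = εσA(T⁴ − T_s⁴). T⁴ − T_s⁴ = (339)⁴ − (265)⁴ = 1.32×10^10 − 4.93×10^9 = 8.28×10^9 K⁴.
Q = 0.964 × 5.67×10⁻⁸ × 0.0188 × 8.28×10^9 = 8.50 W.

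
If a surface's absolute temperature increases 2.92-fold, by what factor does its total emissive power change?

factor ≈ 72.7

P ∝ T⁴, so the power scales as (2.92)⁴ = 72.7.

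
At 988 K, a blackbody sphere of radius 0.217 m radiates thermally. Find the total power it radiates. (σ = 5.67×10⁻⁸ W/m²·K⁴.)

A = 4πr² = 4π × (0.217)² = 0.592 m².
P = σAT⁴ = 5.67×10⁻⁸ × 0.592 × (988)⁴ = 5.67×10⁻⁸ × 0.592 × 9.53×10^11.
P = 32000 W.

P ≈ 32000 W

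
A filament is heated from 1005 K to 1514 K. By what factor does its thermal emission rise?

P ∝ T⁴, so the ratio is (1514/1005)⁴ = (1.506)⁴ = 5.15.

ratio ≈ 5.15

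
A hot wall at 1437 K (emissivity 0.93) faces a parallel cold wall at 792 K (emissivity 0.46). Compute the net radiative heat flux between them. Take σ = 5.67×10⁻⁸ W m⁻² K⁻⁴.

For two large parallel gray plates, q = σ(T₁⁴ − T₂⁴) / (1/ε₁ + 1/ε₂ − 1).
1/ε₁ + 1/ε₂ − 1 = 1/0.93 + 1/0.46 − 1 = 2.249.
T₁⁴ − T₂⁴ = 4.26×10^12 − 3.93×10^11 = 3.87×10^12 K⁴.
q = 5.67×10⁻⁸ × 3.87×10^12 / 2.249 = 97600 W/m².

q ≈ 97600 W/m²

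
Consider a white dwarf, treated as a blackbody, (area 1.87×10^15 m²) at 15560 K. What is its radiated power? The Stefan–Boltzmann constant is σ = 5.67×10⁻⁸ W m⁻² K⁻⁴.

P = σAT⁴ = 5.67×10⁻⁸ × 1.87×10^15 × (15560)⁴ = 5.67×10⁻⁸ × 1.87×10^15 × 5.86×10^16.
P = 6.22×10^24 W.

P ≈ 6.22×10^24 W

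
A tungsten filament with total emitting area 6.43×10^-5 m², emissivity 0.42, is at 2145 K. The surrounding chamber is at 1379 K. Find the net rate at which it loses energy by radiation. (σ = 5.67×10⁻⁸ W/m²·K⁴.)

Q ≈ 26.9 W

Q = εσA(T⁴ − T_s⁴). T⁴ − T_s⁴ = (2145)⁴ − (1379)⁴ = 2.12×10^13 − 3.62×10^12 = 1.76×10^13 K⁴.
Q = 0.42 × 5.67×10⁻⁸ × 6.43×10^-5 × 1.76×10^13 = 26.9 W.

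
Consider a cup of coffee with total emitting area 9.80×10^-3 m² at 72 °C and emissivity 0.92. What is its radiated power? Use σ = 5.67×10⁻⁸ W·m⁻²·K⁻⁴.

72 °C = 345 K.
Stefan–Boltzmann: P = εσAT⁴ = 0.92 × 5.67×10⁻⁸ × 9.80×10^-3 × (345)⁴ = 0.92 × 5.67×10⁻⁸ × 9.80×10^-3 × 1.42×10^10.
P = 7.24 W.

P ≈ 7.24 W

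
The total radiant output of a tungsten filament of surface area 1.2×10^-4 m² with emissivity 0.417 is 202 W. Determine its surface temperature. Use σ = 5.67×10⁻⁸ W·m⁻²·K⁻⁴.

T ≈ 2900 K

From P = εσAT⁴, T = (P / εσA)^(1/4) = (202 / (0.417 × 5.67×10⁻⁸ × 1.20×10^-4))^(1/4).
T = (7.12×10^13)^(1/4) = 2900 K.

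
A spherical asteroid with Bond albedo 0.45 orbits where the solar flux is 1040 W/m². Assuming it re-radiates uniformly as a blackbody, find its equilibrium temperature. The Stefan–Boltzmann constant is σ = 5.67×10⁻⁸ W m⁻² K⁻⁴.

T ≈ 224 K

Power absorbed = (1−a)S·πR²; power emitted = 4πR²σT⁴. Equating and cancelling πR²:
T = ((1−a)S / 4σ)^(1/4) = (572 / (4 × 5.67×10⁻⁸))^(1/4) = (2.52×10^9)^(1/4).
T = 224 K.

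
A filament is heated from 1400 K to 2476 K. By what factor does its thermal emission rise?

ratio ≈ 9.78

P ∝ T⁴, so the ratio is (2476/1400)⁴ = (1.769)⁴ = 9.78.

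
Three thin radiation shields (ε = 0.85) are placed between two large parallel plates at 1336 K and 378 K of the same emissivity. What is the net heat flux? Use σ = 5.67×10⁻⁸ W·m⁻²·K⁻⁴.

q ≈ 33200 W/m²

Each of the 4 gaps contributes resistance (2/ε − 1) = 2/0.85 − 1 = 1.353; total = 5.412.
q = σ(T₁⁴ − T₂⁴) / 5.412 = 5.67×10⁻⁸ × 3.17×10^12 / 5.412 = 33200 W/m².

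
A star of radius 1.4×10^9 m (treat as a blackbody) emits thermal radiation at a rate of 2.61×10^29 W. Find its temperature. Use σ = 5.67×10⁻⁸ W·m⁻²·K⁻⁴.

A = 4πr² = 4π × (1.4×10^9)² = 2.46×10^19 m².
From P = σAT⁴, T = (P / σA)^(1/4) = (2.61×10^29 / (5.67×10⁻⁸ × 2.46×10^19))^(1/4).
T = (1.87×10^17)^(1/4) = 20800 K.

T ≈ 20800 K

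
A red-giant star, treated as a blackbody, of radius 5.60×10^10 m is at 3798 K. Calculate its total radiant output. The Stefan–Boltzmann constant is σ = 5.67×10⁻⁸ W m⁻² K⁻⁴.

A = 4πr² = 4π × (5.60×10^10)² = 3.94×10^22 m².
P = σAT⁴ = 5.67×10⁻⁸ × 3.94×10^22 × (3798)⁴ = 5.67×10⁻⁸ × 3.94×10^22 × 2.08×10^14.
P = 4.65×10^29 W.

P ≈ 4.65×10^29 W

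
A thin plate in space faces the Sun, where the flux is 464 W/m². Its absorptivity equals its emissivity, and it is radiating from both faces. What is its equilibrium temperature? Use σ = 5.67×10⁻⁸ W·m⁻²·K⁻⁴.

T ≈ 253 K

Absorbed flux αS = emitted flux 2εσT⁴ per unit area; with α = ε this gives T = (S/2σ)^(1/4).
T = (464 / (2 × 5.67×10⁻⁸))^(1/4) = (4.09×10^9)^(1/4).
T = 253 K.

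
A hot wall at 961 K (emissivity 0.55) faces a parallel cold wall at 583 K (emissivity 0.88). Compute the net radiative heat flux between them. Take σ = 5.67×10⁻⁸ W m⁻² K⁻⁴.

q ≈ 21400 W/m²

For two large parallel gray plates, q = σ(T₁⁴ − T₂⁴) / (1/ε₁ + 1/ε₂ − 1).
1/ε₁ + 1/ε₂ − 1 = 1/0.55 + 1/0.88 − 1 = 1.955.
T₁⁴ − T₂⁴ = 8.53×10^11 − 1.16×10^11 = 7.37×10^11 K⁴.
q = 5.67×10⁻⁸ × 7.37×10^11 / 1.955 = 21400 W/m².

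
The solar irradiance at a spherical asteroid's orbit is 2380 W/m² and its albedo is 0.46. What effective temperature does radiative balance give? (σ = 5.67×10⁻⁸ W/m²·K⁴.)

Power absorbed = (1−a)S·πR²; power emitted = 4πR²σT⁴. Equating and cancelling πR²:
T = ((1−a)S / 4σ)^(1/4) = (1290 / (4 × 5.67×10⁻⁸))^(1/4) = (5.67×10^9)^(1/4).
T = 274 K.

T ≈ 274 K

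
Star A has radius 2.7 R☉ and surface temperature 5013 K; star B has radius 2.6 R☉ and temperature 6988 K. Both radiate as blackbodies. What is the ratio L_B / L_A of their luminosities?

L = 4πR²σT⁴ ∝ R²T⁴, so L_B/L_A = (2.6/2.7)² × (6988/5013)⁴ = 0.927 × 3.78 = 3.50.

L_B/L_A ≈ 3.50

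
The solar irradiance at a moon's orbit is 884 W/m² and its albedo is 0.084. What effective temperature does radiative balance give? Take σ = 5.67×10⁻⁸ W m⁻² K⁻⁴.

Power absorbed = (1−a)S·πR²; power emitted = 4πR²σT⁴. Equating and cancelling πR²:
T = ((1−a)S / 4σ)^(1/4) = (810 / (4 × 5.67×10⁻⁸))^(1/4) = (3.57×10^9)^(1/4).
T = 244 K.

T ≈ 244 K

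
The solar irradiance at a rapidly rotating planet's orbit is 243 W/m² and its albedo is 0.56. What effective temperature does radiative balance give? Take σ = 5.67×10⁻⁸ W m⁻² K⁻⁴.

Power absorbed = (1−a)S·πR²; power emitted = 4πR²σT⁴. Equating and cancelling πR²:
T = ((1−a)S / 4σ)^(1/4) = (107 / (4 × 5.67×10⁻⁸))^(1/4) = (4.71×10^8)^(1/4).
T = 147 K.

T ≈ 147 K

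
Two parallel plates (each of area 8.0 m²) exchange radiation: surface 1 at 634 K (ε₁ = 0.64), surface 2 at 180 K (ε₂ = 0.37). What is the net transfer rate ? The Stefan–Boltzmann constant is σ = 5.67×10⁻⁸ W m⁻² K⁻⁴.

Q ≈ 22300 W

For two large parallel gray plates, q = σ(T₁⁴ − T₂⁴) / (1/ε₁ + 1/ε₂ − 1).
1/ε₁ + 1/ε₂ − 1 = 1/0.64 + 1/0.37 − 1 = 3.265.
T₁⁴ − T₂⁴ = 1.62×10^11 − 1.05×10^9 = 1.61×10^11 K⁴.
q = 5.67×10⁻⁸ × 1.61×10^11 / 3.265 = 2790 W/m².
Q = q·A = 2790 × 8.0 = 22300 W.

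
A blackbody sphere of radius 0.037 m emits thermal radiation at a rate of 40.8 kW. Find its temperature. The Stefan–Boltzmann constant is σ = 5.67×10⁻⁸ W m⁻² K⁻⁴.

A = 4πr² = 4π × (0.037)² = 0.0172 m².
From P = σAT⁴, T = (P / σA)^(1/4) = (40800 / (5.67×10⁻⁸ × 0.0172))^(1/4).
T = (4.18×10^13)^(1/4) = 2540 K.

T ≈ 2540 K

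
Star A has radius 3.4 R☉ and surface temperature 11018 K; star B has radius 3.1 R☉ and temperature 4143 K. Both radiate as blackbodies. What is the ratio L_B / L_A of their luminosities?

L = 4πR²σT⁴ ∝ R²T⁴, so L_B/L_A = (3.1/3.4)² × (4143/11018)⁴ = 0.831 × 0.0200 = 0.0166.

L_B/L_A ≈ 0.0166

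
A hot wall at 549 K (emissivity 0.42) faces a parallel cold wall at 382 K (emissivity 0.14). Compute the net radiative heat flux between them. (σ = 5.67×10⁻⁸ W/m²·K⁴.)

q ≈ 463 W/m²

For two large parallel gray plates, q = σ(T₁⁴ − T₂⁴) / (1/ε₁ + 1/ε₂ − 1).
1/ε₁ + 1/ε₂ − 1 = 1/0.42 + 1/0.14 − 1 = 8.524.
T₁⁴ − T₂⁴ = 9.08×10^10 − 2.13×10^10 = 6.95×10^10 K⁴.
q = 5.67×10⁻⁸ × 6.95×10^10 / 8.524 = 463 W/m².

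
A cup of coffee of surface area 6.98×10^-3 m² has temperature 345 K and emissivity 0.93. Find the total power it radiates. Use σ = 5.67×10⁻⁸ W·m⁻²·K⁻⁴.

P ≈ 5.21 W

P = εσAT⁴ = 0.93 × 5.67×10⁻⁸ × 6.98×10^-3 × (345)⁴ = 0.93 × 5.67×10⁻⁸ × 6.98×10^-3 × 1.42×10^10.
P = 5.21 W.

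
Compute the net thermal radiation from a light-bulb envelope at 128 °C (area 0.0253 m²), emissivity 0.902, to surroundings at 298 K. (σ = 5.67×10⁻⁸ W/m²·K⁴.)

Q ≈ 23.3 W

Convert: 128 °C = 401 K.
Q = εσA(T⁴ − T_s⁴). T⁴ − T_s⁴ = (401)⁴ − (298)⁴ = 2.59×10^10 − 7.89×10^9 = 1.80×10^10 K⁴.
Q = 0.902 × 5.67×10⁻⁸ × 0.0253 × 1.80×10^10 = 23.3 W.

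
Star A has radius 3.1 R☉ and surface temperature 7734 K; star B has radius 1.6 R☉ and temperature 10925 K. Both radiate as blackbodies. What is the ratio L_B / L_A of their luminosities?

L_B/L_A ≈ 1.06

L = 4πR²σT⁴ ∝ R²T⁴, so L_B/L_A = (1.6/3.1)² × (10925/7734)⁴ = 0.266 × 3.98 = 1.06.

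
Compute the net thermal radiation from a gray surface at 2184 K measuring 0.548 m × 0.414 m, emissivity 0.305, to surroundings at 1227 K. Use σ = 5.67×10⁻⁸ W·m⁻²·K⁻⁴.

Q ≈ 80400 W

A = 0.548 × 0.414 = 0.227 m².
Q = εσA(T⁴ − T_s⁴). T⁴ − T_s⁴ = (2184)⁴ − (1227)⁴ = 2.28×10^13 − 2.27×10^12 = 2.05×10^13 K⁴.
Q = 0.305 × 5.67×10⁻⁸ × 0.227 × 2.05×10^13 = 80400 W.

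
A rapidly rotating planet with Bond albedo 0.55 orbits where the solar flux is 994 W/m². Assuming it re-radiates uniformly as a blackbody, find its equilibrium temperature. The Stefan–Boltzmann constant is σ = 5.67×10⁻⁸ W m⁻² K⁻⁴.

T ≈ 211 K

Power absorbed = (1−a)S·πR²; power emitted = 4πR²σT⁴. Equating and cancelling πR²:
T = ((1−a)S / 4σ)^(1/4) = (447 / (4 × 5.67×10⁻⁸))^(1/4) = (1.97×10^9)^(1/4).
T = 211 K.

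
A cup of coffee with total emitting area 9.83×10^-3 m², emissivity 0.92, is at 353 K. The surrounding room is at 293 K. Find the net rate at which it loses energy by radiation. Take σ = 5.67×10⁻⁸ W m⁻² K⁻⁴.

Q = εσA(T⁴ − T_s⁴). T⁴ − T_s⁴ = (353)⁴ − (293)⁴ = 1.55×10^10 − 7.37×10^9 = 8.16×10^9 K⁴.
Q = 0.92 × 5.67×10⁻⁸ × 9.83×10^-3 × 8.16×10^9 = 4.18 W.

Q ≈ 4.18 W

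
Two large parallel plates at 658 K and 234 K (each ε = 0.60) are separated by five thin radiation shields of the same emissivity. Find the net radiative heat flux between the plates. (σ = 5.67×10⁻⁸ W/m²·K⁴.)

Each of the 6 gaps contributes resistance (2/ε − 1) = 2/0.60 − 1 = 2.333; total = 14.00.
q = σ(T₁⁴ − T₂⁴) / 14.00 = 5.67×10⁻⁸ × 1.84×10^11 / 14.00 = 747 W/m².

q ≈ 747 W/m²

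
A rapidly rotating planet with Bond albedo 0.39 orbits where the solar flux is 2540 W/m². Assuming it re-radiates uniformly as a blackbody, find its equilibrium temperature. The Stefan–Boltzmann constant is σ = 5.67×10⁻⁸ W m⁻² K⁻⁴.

Power absorbed = (1−a)S·πR²; power emitted = 4πR²σT⁴. Equating and cancelling πR²:
T = ((1−a)S / 4σ)^(1/4) = (1550 / (4 × 5.67×10⁻⁸))^(1/4) = (6.83×10^9)^(1/4).
T = 287 K.

T ≈ 287 K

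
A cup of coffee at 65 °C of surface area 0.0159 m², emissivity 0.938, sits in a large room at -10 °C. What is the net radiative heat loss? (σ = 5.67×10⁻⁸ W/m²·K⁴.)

Convert: 65 °C = 338 K; -10 °C = 263 K.
Q = εσA(T⁴ − T_s⁴). T⁴ − T_s⁴ = (338)⁴ − (263)⁴ = 1.31×10^10 − 4.78×10^9 = 8.27×10^9 K⁴.
Q = 0.938 × 5.67×10⁻⁸ × 0.0159 × 8.27×10^9 = 6.99 W.

Q ≈ 6.99 W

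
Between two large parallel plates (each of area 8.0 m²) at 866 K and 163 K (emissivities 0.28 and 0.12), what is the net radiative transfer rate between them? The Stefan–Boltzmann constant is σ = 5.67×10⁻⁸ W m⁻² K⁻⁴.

For two large parallel gray plates, q = σ(T₁⁴ − T₂⁴) / (1/ε₁ + 1/ε₂ − 1).
1/ε₁ + 1/ε₂ − 1 = 1/0.28 + 1/0.12 − 1 = 10.90.
T₁⁴ − T₂⁴ = 5.62×10^11 − 7.06×10^8 = 5.62×10^11 K⁴.
q = 5.67×10⁻⁸ × 5.62×10^11 / 10.90 = 2920 W/m².
Q = q·A = 2920 × 8.0 = 23400 W.

Q ≈ 23400 W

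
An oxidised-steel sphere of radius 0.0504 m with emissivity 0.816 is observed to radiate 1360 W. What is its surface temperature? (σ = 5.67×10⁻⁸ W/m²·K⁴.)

A = 4πr² = 4π × (0.0504)² = 0.0319 m².
From P = εσAT⁴, T = (P / εσA)^(1/4) = (1360 / (0.816 × 5.67×10⁻⁸ × 0.0319))^(1/4).
T = (9.21×10^11)^(1/4) = 980 K.

T ≈ 980 K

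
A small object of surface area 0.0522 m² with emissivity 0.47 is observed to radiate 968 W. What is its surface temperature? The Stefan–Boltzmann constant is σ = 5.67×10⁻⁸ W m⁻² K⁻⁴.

T ≈ 913 K

From P = εσAT⁴, T = (P / εσA)^(1/4) = (968 / (0.47 × 5.67×10⁻⁸ × 0.0522))^(1/4).
T = (6.96×10^11)^(1/4) = 913 K.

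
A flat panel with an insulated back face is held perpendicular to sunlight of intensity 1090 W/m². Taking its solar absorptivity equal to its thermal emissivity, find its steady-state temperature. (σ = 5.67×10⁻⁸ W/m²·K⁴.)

Absorbed flux αS = emitted flux εσT⁴ (one radiating face); with α = ε, T = (S/σ)^(1/4).
T = (1090 / 5.67×10⁻⁸)^(1/4) = (1.92×10^10)^(1/4).
T = 372 K.

T ≈ 372 K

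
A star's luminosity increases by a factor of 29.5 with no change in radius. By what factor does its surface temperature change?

P ∝ T⁴ ⇒ T ∝ P^(1/4), so T scales by (29.5)^(1/4) = 2.33.

factor ≈ 2.33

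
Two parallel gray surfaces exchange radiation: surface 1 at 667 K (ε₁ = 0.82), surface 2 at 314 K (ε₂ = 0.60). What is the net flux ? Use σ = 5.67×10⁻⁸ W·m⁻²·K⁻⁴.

q ≈ 5660 W/m²

For two large parallel gray plates, q = σ(T₁⁴ − T₂⁴) / (1/ε₁ + 1/ε₂ − 1).
1/ε₁ + 1/ε₂ − 1 = 1/0.82 + 1/0.60 − 1 = 1.886.
T₁⁴ − T₂⁴ = 1.98×10^11 − 9.72×10^9 = 1.88×10^11 K⁴.
q = 5.67×10⁻⁸ × 1.88×10^11 / 1.886 = 5660 W/m².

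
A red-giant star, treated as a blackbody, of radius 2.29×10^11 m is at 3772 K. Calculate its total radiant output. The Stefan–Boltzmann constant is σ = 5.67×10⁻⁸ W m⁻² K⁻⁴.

A = 4πr² = 4π × (2.29×10^11)² = 6.59×10^23 m².
P = σAT⁴ = 5.67×10⁻⁸ × 6.59×10^23 × (3772)⁴ = 5.67×10⁻⁸ × 6.59×10^23 × 2.02×10^14.
P = 7.56×10^30 W.

P ≈ 7.56×10^30 W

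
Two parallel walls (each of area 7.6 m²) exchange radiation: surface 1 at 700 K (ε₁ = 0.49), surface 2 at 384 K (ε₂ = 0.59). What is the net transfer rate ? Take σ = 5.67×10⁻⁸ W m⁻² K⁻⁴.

Q ≈ 34400 W

For two large parallel gray plates, q = σ(T₁⁴ − T₂⁴) / (1/ε₁ + 1/ε₂ − 1).
1/ε₁ + 1/ε₂ − 1 = 1/0.49 + 1/0.59 − 1 = 2.736.
T₁⁴ − T₂⁴ = 2.40×10^11 − 2.17×10^10 = 2.18×10^11 K⁴.
q = 5.67×10⁻⁸ × 2.18×10^11 / 2.736 = 4530 W/m².
Q = q·A = 4530 × 7.6 = 34400 W.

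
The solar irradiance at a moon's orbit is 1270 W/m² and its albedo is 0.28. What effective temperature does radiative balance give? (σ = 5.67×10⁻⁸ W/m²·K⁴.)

T ≈ 252 K

Power absorbed = (1−a)S·πR²; power emitted = 4πR²σT⁴. Equating and cancelling πR²:
T = ((1−a)S / 4σ)^(1/4) = (914 / (4 × 5.67×10⁻⁸))^(1/4) = (4.03×10^9)^(1/4).
T = 252 K.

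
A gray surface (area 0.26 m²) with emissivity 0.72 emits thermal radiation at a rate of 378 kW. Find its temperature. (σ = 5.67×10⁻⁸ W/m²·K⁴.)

T ≈ 2440 K

From P = εσAT⁴, T = (P / εσA)^(1/4) = (3.78×10^5 / (0.72 × 5.67×10⁻⁸ × 0.260))^(1/4).
T = (3.56×10^13)^(1/4) = 2440 K.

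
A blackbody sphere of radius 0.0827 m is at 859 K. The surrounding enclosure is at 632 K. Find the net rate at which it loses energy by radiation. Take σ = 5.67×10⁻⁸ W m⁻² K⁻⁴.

Q ≈ 1880 W

A = 4πr² = 4π × (0.0827)² = 0.0859 m².
Q = σA(T⁴ − T_s⁴). T⁴ − T_s⁴ = (859)⁴ − (632)⁴ = 5.44×10^11 − 1.60×10^11 = 3.85×10^11 K⁴.
Q = 5.67×10⁻⁸ × 0.0859 × 3.85×10^11 = 1880 W.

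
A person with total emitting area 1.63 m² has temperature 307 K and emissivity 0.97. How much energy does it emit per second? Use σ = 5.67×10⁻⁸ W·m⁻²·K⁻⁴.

P = εσAT⁴ = 0.97 × 5.67×10⁻⁸ × 1.63 × (307)⁴ = 0.97 × 5.67×10⁻⁸ × 1.63 × 8.88×10^9.
P = 796 W.

P ≈ 796 W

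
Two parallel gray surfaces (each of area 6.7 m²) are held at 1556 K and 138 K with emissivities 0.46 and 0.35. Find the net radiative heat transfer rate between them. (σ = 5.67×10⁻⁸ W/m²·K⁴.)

Q ≈ 5.52×10^5 W

For two large parallel gray plates, q = σ(T₁⁴ − T₂⁴) / (1/ε₁ + 1/ε₂ − 1).
1/ε₁ + 1/ε₂ − 1 = 1/0.46 + 1/0.35 − 1 = 4.031.
T₁⁴ − T₂⁴ = 5.86×10^12 − 3.63×10^8 = 5.86×10^12 K⁴.
q = 5.67×10⁻⁸ × 5.86×10^12 / 4.031 = 82400 W/m².
Q = q·A = 82400 × 6.7 = 5.52×10^5 W.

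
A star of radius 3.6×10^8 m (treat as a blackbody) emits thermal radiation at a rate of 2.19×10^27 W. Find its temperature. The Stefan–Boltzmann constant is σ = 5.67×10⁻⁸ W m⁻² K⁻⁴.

A = 4πr² = 4π × (3.6×10^8)² = 1.63×10^18 m².
From P = σAT⁴, T = (P / σA)^(1/4) = (2.19×10^27 / (5.67×10⁻⁸ × 1.63×10^18))^(1/4).
T = (2.37×10^16)^(1/4) = 12400 K.

T ≈ 12400 K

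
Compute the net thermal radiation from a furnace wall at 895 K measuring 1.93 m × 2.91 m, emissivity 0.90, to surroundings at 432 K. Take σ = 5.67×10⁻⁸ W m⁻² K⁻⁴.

Q ≈ 1.74×10^5 W

A = 1.93 × 2.91 = 5.62 m².
Q = εσA(T⁴ − T_s⁴). T⁴ − T_s⁴ = (895)⁴ − (432)⁴ = 6.42×10^11 − 3.48×10^10 = 6.07×10^11 K⁴.
Q = 0.90 × 5.67×10⁻⁸ × 5.62 × 6.07×10^11 = 1.74×10^5 W.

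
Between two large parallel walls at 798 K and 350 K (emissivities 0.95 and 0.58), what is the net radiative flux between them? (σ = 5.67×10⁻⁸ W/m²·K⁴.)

For two large parallel gray plates, q = σ(T₁⁴ − T₂⁴) / (1/ε₁ + 1/ε₂ − 1).
1/ε₁ + 1/ε₂ − 1 = 1/0.95 + 1/0.58 − 1 = 1.777.
T₁⁴ − T₂⁴ = 4.06×10^11 − 1.50×10^10 = 3.91×10^11 K⁴.
q = 5.67×10⁻⁸ × 3.91×10^11 / 1.777 = 12500 W/m².

q ≈ 12500 W/m²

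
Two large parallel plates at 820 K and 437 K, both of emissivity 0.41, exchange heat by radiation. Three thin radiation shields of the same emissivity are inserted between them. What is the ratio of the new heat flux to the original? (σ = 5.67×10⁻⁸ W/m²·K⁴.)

With N identical shields there are N+1 = 4 gaps in series, each with the same radiative resistance, so the flux falls to 1/(N+1) of its unshielded value.

ratio ≈ 0.250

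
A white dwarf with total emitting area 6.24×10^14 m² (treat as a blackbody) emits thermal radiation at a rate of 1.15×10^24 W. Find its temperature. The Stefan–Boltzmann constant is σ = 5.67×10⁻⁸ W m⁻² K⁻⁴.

T ≈ 13400 K

From P = σAT⁴, T = (P / σA)^(1/4) = (1.15×10^24 / (5.67×10⁻⁸ × 6.24×10^14))^(1/4).
T = (3.25×10^16)^(1/4) = 13400 K.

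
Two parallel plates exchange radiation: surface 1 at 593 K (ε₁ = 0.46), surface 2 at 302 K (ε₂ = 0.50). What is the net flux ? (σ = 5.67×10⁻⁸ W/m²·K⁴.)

For two large parallel gray plates, q = σ(T₁⁴ − T₂⁴) / (1/ε₁ + 1/ε₂ − 1).
1/ε₁ + 1/ε₂ − 1 = 1/0.46 + 1/0.50 − 1 = 3.174.
T₁⁴ − T₂⁴ = 1.24×10^11 − 8.32×10^9 = 1.15×10^11 K⁴.
q = 5.67×10⁻⁸ × 1.15×10^11 / 3.174 = 2060 W/m².

q ≈ 2060 W/m²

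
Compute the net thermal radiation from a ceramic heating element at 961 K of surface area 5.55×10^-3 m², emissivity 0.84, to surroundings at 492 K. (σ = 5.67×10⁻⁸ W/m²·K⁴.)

Q ≈ 210 W

Q = εσA(T⁴ − T_s⁴). T⁴ − T_s⁴ = (961)⁴ − (492)⁴ = 8.53×10^11 − 5.86×10^10 = 7.94×10^11 K⁴.
Q = 0.84 × 5.67×10⁻⁸ × 5.55×10^-3 × 7.94×10^11 = 210 W.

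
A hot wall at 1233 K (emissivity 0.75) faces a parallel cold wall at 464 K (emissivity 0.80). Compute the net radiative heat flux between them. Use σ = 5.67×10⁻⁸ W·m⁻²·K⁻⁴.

For two large parallel gray plates, q = σ(T₁⁴ − T₂⁴) / (1/ε₁ + 1/ε₂ − 1).
1/ε₁ + 1/ε₂ − 1 = 1/0.75 + 1/0.80 − 1 = 1.583.
T₁⁴ − T₂⁴ = 2.31×10^12 − 4.64×10^10 = 2.26×10^12 K⁴.
q = 5.67×10⁻⁸ × 2.26×10^12 / 1.583 = 81100 W/m².

q ≈ 81100 W/m²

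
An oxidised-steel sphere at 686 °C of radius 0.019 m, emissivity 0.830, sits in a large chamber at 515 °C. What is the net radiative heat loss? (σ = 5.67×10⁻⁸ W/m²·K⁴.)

A = 4πr² = 4π × (0.019)² = 4.54×10^-3 m².
Convert: 686 °C = 959 K; 515 °C = 788 K.
Q = εσA(T⁴ − T_s⁴). T⁴ − T_s⁴ = (959)⁴ − (788)⁴ = 8.46×10^11 − 3.86×10^11 = 4.60×10^11 K⁴.
Q = 0.830 × 5.67×10⁻⁸ × 4.54×10^-3 × 4.60×10^11 = 98.3 W.

Q ≈ 98.3 W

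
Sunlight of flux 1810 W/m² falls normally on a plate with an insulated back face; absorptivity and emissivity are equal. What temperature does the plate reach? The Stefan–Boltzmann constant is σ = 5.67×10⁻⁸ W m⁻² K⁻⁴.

Absorbed flux αS = emitted flux εσT⁴ (one radiating face); with α = ε, T = (S/σ)^(1/4).
T = (1810 / 5.67×10⁻⁸)^(1/4) = (3.19×10^10)^(1/4).
T = 423 K.

T ≈ 423 K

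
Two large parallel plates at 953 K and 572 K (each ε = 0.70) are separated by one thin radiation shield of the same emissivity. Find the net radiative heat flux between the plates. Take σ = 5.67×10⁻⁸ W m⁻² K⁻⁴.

q ≈ 11000 W/m²

Each of the 2 gaps contributes resistance (2/ε − 1) = 2/0.70 − 1 = 1.857; total = 3.714.
q = σ(T₁⁴ − T₂⁴) / 3.714 = 5.67×10⁻⁸ × 7.18×10^11 / 3.714 = 11000 W/m².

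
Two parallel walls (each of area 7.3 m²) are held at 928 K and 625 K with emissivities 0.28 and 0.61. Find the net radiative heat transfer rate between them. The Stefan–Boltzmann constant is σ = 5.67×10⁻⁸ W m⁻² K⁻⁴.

For two large parallel gray plates, q = σ(T₁⁴ − T₂⁴) / (1/ε₁ + 1/ε₂ − 1).
1/ε₁ + 1/ε₂ − 1 = 1/0.28 + 1/0.61 − 1 = 4.211.
T₁⁴ − T₂⁴ = 7.42×10^11 − 1.53×10^11 = 5.89×10^11 K⁴.
q = 5.67×10⁻⁸ × 5.89×10^11 / 4.211 = 7930 W/m².
Q = q·A = 7930 × 7.3 = 57900 W.

Q ≈ 57900 W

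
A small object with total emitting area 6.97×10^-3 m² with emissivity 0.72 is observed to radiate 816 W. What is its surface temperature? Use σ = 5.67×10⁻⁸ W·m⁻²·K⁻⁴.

T ≈ 1300 K

From P = εσAT⁴, T = (P / εσA)^(1/4) = (816 / (0.72 × 5.67×10⁻⁸ × 6.97×10^-3))^(1/4).
T = (2.87×10^12)^(1/4) = 1300 K.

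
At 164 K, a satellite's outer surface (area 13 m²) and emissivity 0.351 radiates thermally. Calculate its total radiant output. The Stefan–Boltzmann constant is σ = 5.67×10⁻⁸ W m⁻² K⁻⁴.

P ≈ 187 W

Stefan–Boltzmann: P = εσAT⁴ = 0.351 × 5.67×10⁻⁸ × 13.0 × (164)⁴ = 0.351 × 5.67×10⁻⁸ × 13.0 × 7.23×10^8.
P = 187 W.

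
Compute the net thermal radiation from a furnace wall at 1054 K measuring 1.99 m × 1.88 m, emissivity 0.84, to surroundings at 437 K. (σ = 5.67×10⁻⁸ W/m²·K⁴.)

A = 1.99 × 1.88 = 3.74 m².
Q = εσA(T⁴ − T_s⁴). T⁴ − T_s⁴ = (1054)⁴ − (437)⁴ = 1.23×10^12 − 3.65×10^10 = 1.20×10^12 K⁴.
Q = 0.84 × 5.67×10⁻⁸ × 3.74 × 1.20×10^12 = 2.13×10^5 W.

Q ≈ 2.13×10^5 W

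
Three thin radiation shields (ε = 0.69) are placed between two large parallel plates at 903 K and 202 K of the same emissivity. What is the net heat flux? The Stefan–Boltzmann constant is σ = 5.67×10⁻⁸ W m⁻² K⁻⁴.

q ≈ 4950 W/m²

Each of the 4 gaps contributes resistance (2/ε − 1) = 2/0.69 − 1 = 1.899; total = 7.594.
q = σ(T₁⁴ − T₂⁴) / 7.594 = 5.67×10⁻⁸ × 6.63×10^11 / 7.594 = 4950 W/m².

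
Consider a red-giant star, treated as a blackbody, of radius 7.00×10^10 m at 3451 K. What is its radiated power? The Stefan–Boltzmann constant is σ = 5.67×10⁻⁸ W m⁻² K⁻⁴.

A = 4πr² = 4π × (7.00×10^10)² = 6.16×10^22 m².
P = σAT⁴ = 5.67×10⁻⁸ × 6.16×10^22 × (3451)⁴ = 5.67×10⁻⁸ × 6.16×10^22 × 1.42×10^14.
P = 4.95×10^29 W.

P ≈ 4.95×10^29 W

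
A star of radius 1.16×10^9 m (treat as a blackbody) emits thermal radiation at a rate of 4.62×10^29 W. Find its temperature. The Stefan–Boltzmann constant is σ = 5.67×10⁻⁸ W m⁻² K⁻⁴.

T ≈ 26300 K

A = 4πr² = 4π × (1.16×10^9)² = 1.69×10^19 m².
From P = σAT⁴, T = (P / σA)^(1/4) = (4.62×10^29 / (5.67×10⁻⁸ × 1.69×10^19))^(1/4).
T = (4.82×10^17)^(1/4) = 26300 K.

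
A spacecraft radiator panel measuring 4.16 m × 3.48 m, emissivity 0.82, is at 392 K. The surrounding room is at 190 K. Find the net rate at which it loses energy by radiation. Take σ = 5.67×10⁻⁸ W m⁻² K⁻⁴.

A = 4.16 × 3.48 = 14.5 m².
Q = εσA(T⁴ − T_s⁴). T⁴ − T_s⁴ = (392)⁴ − (190)⁴ = 2.36×10^10 − 1.30×10^9 = 2.23×10^10 K⁴.
Q = 0.82 × 5.67×10⁻⁸ × 14.5 × 2.23×10^10 = 15000 W.

Q ≈ 15000 W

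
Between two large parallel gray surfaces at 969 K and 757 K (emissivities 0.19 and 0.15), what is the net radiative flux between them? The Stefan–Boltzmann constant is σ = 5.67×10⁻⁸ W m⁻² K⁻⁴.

For two large parallel gray plates, q = σ(T₁⁴ − T₂⁴) / (1/ε₁ + 1/ε₂ − 1).
1/ε₁ + 1/ε₂ − 1 = 1/0.19 + 1/0.15 − 1 = 10.93.
T₁⁴ − T₂⁴ = 8.82×10^11 − 3.28×10^11 = 5.53×10^11 K⁴.
q = 5.67×10⁻⁸ × 5.53×10^11 / 10.93 = 2870 W/m².

q ≈ 2870 W/m²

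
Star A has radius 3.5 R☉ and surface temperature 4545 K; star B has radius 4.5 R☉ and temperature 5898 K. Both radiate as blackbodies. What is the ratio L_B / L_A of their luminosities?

L_B/L_A ≈ 4.69

L = 4πR²σT⁴ ∝ R²T⁴, so L_B/L_A = (4.5/3.5)² × (5898/4545)⁴ = 1.65 × 2.84 = 4.69.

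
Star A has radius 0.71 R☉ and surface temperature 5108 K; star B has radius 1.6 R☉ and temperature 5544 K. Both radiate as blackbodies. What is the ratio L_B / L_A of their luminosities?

L = 4πR²σT⁴ ∝ R²T⁴, so L_B/L_A = (1.6/0.71)² × (5544/5108)⁴ = 5.08 × 1.39 = 7.05.

L_B/L_A ≈ 7.05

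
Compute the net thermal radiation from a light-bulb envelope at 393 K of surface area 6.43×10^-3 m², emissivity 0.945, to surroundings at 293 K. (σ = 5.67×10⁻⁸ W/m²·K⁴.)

Q ≈ 5.68 W

Q = εσA(T⁴ − T_s⁴). T⁴ − T_s⁴ = (393)⁴ − (293)⁴ = 2.39×10^10 − 7.37×10^9 = 1.65×10^10 K⁴.
Q = 0.945 × 5.67×10⁻⁸ × 6.43×10^-3 × 1.65×10^10 = 5.68 W.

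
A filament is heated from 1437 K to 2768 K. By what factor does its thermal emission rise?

P ∝ T⁴, so the ratio is (2768/1437)⁴ = (1.926)⁴ = 13.8.

ratio ≈ 13.8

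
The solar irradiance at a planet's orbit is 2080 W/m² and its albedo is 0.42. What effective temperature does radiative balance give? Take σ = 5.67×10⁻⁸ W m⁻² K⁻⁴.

Power absorbed = (1−a)S·πR²; power emitted = 4πR²σT⁴. Equating and cancelling πR²:
T = ((1−a)S / 4σ)^(1/4) = (1210 / (4 × 5.67×10⁻⁸))^(1/4) = (5.32×10^9)^(1/4).
T = 270 K.

T ≈ 270 K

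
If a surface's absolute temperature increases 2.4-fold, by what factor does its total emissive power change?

factor ≈ 33.2

P ∝ T⁴, so the power scales as (2.4)⁴ = 33.2.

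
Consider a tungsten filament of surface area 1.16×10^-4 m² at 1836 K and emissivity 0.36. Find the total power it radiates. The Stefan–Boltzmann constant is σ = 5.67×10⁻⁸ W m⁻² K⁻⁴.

P ≈ 26.9 W

Stefan–Boltzmann: P = εσAT⁴ = 0.36 × 5.67×10⁻⁸ × 1.16×10^-4 × (1836)⁴ = 0.36 × 5.67×10⁻⁸ × 1.16×10^-4 × 1.14×10^13.
P = 26.9 W.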